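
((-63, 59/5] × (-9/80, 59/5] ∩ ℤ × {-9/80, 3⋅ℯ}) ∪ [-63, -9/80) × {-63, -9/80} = ([-63, -9/80) × {-63, -9/80}) ∪ ({-62, -61, …, 11} × {3⋅ℯ})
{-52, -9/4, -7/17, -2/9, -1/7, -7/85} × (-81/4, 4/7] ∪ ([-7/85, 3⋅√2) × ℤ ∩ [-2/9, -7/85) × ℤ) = {-52, -9/4, -7/17, -2/9, -1/7, -7/85} × (-81/4, 4/7]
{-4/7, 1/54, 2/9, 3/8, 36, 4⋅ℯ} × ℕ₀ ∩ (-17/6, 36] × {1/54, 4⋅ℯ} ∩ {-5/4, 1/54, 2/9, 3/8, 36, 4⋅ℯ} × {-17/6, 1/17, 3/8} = ∅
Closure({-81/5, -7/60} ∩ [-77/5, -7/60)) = ∅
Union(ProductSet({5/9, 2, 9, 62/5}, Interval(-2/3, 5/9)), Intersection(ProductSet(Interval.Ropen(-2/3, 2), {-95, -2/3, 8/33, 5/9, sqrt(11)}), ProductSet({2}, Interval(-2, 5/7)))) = ProductSet({5/9, 2, 9, 62/5}, Interval(-2/3, 5/9))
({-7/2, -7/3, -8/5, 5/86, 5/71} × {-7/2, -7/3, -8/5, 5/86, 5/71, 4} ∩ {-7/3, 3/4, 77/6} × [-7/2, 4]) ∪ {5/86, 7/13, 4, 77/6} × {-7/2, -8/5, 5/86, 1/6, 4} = ({-7/3} × {-7/2, -7/3, -8/5, 5/86, 5/71, 4}) ∪ ({5/86, 7/13, 4, 77/6} × {-7/2, -8/5, 5/86, 1/6, 4})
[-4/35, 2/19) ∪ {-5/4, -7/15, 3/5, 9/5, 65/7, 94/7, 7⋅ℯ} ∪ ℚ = ℚ ∪ [-4/35, 2/19] ∪ {7⋅ℯ}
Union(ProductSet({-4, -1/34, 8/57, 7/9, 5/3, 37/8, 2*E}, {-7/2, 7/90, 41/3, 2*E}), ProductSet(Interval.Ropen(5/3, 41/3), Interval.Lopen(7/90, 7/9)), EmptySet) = Union(ProductSet({-4, -1/34, 8/57, 7/9, 5/3, 37/8, 2*E}, {-7/2, 7/90, 41/3, 2*E}), ProductSet(Interval.Ropen(5/3, 41/3), Interval.Lopen(7/90, 7/9)))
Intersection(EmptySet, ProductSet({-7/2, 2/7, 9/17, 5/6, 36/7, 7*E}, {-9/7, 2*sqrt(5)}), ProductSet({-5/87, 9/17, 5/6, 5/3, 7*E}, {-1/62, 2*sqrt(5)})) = EmptySet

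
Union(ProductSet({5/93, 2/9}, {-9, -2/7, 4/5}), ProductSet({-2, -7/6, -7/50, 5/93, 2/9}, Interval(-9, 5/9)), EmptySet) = Union(ProductSet({5/93, 2/9}, {-9, -2/7, 4/5}), ProductSet({-2, -7/6, -7/50, 5/93, 2/9}, Interval(-9, 5/9)))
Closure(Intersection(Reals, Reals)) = Reals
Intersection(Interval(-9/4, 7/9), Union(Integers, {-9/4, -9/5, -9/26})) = Union({-9/4, -9/5, -9/26}, Range(-2, 1, 1))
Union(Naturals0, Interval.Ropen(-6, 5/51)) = Union(Interval.Ropen(-6, 5/51), Naturals0)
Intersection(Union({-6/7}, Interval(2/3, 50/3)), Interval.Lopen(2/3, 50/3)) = Interval.Lopen(2/3, 50/3)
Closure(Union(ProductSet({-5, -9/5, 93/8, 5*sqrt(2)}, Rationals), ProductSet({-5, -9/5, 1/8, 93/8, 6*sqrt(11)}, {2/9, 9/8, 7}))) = Union(ProductSet({-5, -9/5, 93/8, 5*sqrt(2)}, Reals), ProductSet({-5, -9/5, 1/8, 93/8, 6*sqrt(11)}, {2/9, 9/8, 7}))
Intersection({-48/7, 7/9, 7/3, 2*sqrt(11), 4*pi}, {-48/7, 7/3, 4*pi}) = {-48/7, 7/3, 4*pi}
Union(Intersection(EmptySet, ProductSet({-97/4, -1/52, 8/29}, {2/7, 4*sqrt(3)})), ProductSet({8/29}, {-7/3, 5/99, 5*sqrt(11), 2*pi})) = ProductSet({8/29}, {-7/3, 5/99, 5*sqrt(11), 2*pi})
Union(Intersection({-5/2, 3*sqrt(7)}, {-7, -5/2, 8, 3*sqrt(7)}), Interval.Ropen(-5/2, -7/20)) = Union({3*sqrt(7)}, Interval.Ropen(-5/2, -7/20))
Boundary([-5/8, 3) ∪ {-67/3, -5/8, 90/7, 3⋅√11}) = {-67/3, -5/8, 3, 90/7, 3⋅√11}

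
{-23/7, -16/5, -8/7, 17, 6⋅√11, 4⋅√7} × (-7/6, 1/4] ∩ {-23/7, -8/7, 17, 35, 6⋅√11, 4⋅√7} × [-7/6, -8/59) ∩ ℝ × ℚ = {-23/7, -8/7, 17, 6⋅√11, 4⋅√7} × (ℚ ∩ (-7/6, -8/59))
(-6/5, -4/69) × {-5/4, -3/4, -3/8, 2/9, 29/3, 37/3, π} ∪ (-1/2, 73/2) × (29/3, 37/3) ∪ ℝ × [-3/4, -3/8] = (ℝ × [-3/4, -3/8]) ∪ ((-1/2, 73/2) × (29/3, 37/3)) ∪ ((-6/5, -4/69) × {-5/4, -3/4, -3/8, 2/9, 29/3, 37/3, π})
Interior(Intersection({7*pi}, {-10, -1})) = EmptySet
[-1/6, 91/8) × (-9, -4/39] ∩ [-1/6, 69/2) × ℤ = [-1/6, 91/8) × {-8, -7, …, -1}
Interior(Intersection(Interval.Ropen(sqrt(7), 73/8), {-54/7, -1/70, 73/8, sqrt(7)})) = EmptySet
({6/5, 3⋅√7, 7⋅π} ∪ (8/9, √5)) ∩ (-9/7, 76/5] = (8/9, √5) ∪ {3⋅√7}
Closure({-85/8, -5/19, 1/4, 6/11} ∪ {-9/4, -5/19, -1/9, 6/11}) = {-85/8, -9/4, -5/19, -1/9, 1/4, 6/11}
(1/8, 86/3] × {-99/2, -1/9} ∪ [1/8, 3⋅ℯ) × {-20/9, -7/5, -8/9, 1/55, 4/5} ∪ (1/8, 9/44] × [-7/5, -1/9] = ((1/8, 86/3] × {-99/2, -1/9}) ∪ ((1/8, 9/44] × [-7/5, -1/9]) ∪ ([1/8, 3⋅ℯ) × {-20/9, -7/5, -8/9, 1/55, 4/5})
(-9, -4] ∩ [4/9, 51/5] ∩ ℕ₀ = ∅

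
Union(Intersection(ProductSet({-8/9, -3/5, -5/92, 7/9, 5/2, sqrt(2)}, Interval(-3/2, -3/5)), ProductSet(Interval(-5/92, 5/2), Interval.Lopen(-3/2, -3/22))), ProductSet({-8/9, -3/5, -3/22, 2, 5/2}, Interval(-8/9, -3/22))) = Union(ProductSet({-5/92, 7/9, 5/2, sqrt(2)}, Interval.Lopen(-3/2, -3/5)), ProductSet({-8/9, -3/5, -3/22, 2, 5/2}, Interval(-8/9, -3/22)))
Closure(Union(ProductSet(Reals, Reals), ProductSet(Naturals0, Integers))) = ProductSet(Reals, Reals)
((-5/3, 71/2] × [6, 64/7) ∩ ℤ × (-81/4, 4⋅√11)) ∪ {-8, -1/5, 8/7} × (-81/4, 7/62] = ({-8, -1/5, 8/7} × (-81/4, 7/62]) ∪ ({-1, 0, …, 35} × [6, 64/7))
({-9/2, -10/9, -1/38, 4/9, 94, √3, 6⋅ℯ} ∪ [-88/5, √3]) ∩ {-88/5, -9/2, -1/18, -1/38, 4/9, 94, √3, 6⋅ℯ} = {-88/5, -9/2, -1/18, -1/38, 4/9, 94, √3, 6⋅ℯ}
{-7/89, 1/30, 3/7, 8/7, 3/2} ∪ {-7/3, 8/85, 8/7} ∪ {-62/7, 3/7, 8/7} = {-62/7, -7/3, -7/89, 1/30, 8/85, 3/7, 8/7, 3/2}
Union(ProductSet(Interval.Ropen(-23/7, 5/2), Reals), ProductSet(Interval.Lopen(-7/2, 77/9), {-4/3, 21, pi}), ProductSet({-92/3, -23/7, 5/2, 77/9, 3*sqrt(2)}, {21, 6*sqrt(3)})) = Union(ProductSet({-92/3, -23/7, 5/2, 77/9, 3*sqrt(2)}, {21, 6*sqrt(3)}), ProductSet(Interval.Lopen(-7/2, 77/9), {-4/3, 21, pi}), ProductSet(Interval.Ropen(-23/7, 5/2), Reals))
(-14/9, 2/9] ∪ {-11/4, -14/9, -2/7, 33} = {-11/4, 33} ∪ [-14/9, 2/9]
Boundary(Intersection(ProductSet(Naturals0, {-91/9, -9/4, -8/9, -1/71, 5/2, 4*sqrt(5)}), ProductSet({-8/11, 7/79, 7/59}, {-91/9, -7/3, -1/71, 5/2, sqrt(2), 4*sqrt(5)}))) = EmptySet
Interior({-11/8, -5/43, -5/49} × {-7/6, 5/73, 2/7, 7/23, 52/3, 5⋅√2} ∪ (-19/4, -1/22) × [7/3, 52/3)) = (-19/4, -1/22) × (7/3, 52/3)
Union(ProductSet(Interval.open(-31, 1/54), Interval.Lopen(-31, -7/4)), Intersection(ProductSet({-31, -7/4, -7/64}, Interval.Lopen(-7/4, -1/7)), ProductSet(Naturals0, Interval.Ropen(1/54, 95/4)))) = ProductSet(Interval.open(-31, 1/54), Interval.Lopen(-31, -7/4))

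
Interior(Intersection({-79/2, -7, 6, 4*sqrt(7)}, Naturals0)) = EmptySet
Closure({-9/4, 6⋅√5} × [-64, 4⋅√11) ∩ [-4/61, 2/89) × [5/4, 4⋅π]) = ∅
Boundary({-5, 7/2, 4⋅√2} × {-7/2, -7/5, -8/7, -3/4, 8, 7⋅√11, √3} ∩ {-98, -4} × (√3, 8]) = ∅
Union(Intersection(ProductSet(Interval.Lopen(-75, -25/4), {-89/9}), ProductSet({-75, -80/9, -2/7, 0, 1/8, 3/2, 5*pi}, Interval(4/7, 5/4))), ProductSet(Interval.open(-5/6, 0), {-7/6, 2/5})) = ProductSet(Interval.open(-5/6, 0), {-7/6, 2/5})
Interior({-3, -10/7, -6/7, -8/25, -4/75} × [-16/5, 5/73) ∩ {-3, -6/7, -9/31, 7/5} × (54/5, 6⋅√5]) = ∅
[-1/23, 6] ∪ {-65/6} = {-65/6} ∪ [-1/23, 6]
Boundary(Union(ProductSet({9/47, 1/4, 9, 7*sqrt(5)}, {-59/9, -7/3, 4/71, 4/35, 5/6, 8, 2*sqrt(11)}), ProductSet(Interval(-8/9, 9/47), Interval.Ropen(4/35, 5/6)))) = Union(ProductSet({-8/9, 9/47}, Interval(4/35, 5/6)), ProductSet({9/47, 1/4, 9, 7*sqrt(5)}, {-59/9, -7/3, 4/71, 4/35, 5/6, 8, 2*sqrt(11)}), ProductSet(Interval(-8/9, 9/47), {4/35, 5/6}))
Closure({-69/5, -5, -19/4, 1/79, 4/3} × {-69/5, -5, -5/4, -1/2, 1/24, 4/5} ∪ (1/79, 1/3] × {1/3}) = ([1/79, 1/3] × {1/3}) ∪ ({-69/5, -5, -19/4, 1/79, 4/3} × {-69/5, -5, -5/4, -1/2, 1/24, 4/5})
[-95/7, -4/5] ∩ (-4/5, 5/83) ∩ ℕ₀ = ∅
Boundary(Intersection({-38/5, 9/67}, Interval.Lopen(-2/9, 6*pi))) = {9/67}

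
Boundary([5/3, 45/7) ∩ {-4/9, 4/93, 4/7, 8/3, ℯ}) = {8/3, ℯ}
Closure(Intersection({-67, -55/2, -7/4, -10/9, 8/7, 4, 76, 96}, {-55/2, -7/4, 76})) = {-55/2, -7/4, 76}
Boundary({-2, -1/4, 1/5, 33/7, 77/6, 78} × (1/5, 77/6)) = {-2, -1/4, 1/5, 33/7, 77/6, 78} × [1/5, 77/6]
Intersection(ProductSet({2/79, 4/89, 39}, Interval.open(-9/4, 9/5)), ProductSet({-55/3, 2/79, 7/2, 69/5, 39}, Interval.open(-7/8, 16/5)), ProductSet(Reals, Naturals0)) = ProductSet({2/79, 39}, Range(0, 2, 1))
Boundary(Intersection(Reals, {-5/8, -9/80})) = {-5/8, -9/80}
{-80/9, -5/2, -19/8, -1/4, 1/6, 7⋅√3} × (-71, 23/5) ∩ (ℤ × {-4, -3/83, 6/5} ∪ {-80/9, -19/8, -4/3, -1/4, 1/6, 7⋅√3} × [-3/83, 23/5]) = {-80/9, -19/8, -1/4, 1/6, 7⋅√3} × [-3/83, 23/5)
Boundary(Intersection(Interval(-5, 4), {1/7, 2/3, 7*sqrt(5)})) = {1/7, 2/3}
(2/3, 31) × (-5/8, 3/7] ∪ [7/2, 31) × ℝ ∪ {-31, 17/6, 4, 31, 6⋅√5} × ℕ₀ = ([7/2, 31) × ℝ) ∪ ((2/3, 31) × (-5/8, 3/7]) ∪ ({-31, 17/6, 4, 31, 6⋅√5} × ℕ₀)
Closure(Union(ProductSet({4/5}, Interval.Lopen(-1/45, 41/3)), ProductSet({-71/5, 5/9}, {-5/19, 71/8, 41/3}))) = Union(ProductSet({4/5}, Interval(-1/45, 41/3)), ProductSet({-71/5, 5/9}, {-5/19, 71/8, 41/3}))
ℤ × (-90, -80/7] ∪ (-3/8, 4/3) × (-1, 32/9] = (ℤ × (-90, -80/7]) ∪ ((-3/8, 4/3) × (-1, 32/9])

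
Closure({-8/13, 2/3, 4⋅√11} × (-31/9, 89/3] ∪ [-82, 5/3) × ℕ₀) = ([-82, 5/3] × ℕ₀) ∪ ({-8/13, 2/3, 4⋅√11} × [-31/9, 89/3])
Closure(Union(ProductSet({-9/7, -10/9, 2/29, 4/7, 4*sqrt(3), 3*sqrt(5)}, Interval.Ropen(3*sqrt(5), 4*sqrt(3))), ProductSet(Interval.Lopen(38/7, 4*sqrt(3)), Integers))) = Union(ProductSet({-9/7, -10/9, 2/29, 4/7, 4*sqrt(3), 3*sqrt(5)}, Interval(3*sqrt(5), 4*sqrt(3))), ProductSet(Interval(38/7, 4*sqrt(3)), Integers))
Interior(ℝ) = ℝ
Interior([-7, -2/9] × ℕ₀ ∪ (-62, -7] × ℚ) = ∅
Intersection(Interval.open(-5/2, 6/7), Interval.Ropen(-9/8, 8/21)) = Interval.Ropen(-9/8, 8/21)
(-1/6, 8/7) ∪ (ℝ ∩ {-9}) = {-9} ∪ (-1/6, 8/7)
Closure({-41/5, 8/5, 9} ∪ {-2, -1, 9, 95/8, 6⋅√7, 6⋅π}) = {-41/5, -2, -1, 8/5, 9, 95/8, 6⋅√7, 6⋅π}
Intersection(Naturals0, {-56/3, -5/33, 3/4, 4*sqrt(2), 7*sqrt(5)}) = EmptySet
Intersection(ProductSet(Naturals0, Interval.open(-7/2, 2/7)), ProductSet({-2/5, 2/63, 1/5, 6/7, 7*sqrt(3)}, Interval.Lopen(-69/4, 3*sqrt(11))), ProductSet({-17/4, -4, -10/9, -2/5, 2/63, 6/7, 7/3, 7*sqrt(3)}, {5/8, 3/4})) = EmptySet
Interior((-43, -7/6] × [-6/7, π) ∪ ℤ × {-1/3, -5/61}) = ((-43, -7/6) \ ℤ \ (-43, -7/6) × (-6/7, π)) ∪ ((-43, -7/6) × ((-6/7, -1/3) ∪ (-1/3, -5/61) ∪ (-5/61, π))) ∪ (((ℤ \ ({-7/6} ∪ (ℤ \ (-43, -7/6)))) ∪ ({-42, -41, …, -2} \ ℤ \ (-43, -7/6))) × {-1/3, -5/61})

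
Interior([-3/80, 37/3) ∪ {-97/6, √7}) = (-3/80, 37/3)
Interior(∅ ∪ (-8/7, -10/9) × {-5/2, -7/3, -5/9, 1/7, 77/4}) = ∅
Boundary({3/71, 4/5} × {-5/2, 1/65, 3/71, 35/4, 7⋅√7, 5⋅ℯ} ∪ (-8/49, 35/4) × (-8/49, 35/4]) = ({-8/49, 35/4} × [-8/49, 35/4]) ∪ ([-8/49, 35/4] × {-8/49, 35/4}) ∪ ({3/71, 4/5} × {-5/2, 35/4, 7⋅√7, 5⋅ℯ})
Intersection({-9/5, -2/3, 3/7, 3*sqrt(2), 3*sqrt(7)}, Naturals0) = EmptySet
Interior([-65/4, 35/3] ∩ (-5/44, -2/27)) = (-5/44, -2/27)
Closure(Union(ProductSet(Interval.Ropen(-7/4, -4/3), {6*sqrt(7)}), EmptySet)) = ProductSet(Interval(-7/4, -4/3), {6*sqrt(7)})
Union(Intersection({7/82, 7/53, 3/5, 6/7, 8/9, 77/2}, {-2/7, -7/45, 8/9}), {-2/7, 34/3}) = {-2/7, 8/9, 34/3}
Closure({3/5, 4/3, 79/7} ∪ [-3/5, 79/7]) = [-3/5, 79/7]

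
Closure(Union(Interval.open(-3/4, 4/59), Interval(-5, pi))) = Interval(-5, pi)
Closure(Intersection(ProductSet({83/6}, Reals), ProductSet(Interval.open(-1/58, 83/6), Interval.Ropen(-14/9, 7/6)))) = EmptySet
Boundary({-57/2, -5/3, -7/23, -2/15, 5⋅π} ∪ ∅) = {-57/2, -5/3, -7/23, -2/15, 5⋅π}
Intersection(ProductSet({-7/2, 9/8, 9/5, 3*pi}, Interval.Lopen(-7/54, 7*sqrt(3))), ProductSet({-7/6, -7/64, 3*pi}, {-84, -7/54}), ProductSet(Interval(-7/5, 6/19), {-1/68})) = EmptySet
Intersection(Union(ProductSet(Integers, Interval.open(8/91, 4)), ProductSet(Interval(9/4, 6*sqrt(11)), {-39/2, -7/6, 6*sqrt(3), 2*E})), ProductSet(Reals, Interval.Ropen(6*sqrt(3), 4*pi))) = ProductSet(Interval(9/4, 6*sqrt(11)), {6*sqrt(3)})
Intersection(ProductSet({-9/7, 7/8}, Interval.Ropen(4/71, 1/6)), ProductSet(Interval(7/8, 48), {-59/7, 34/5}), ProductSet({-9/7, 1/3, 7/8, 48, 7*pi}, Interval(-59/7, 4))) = EmptySet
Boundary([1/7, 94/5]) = {1/7, 94/5}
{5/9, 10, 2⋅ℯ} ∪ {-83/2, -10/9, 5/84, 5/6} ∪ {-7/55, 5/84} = {-83/2, -10/9, -7/55, 5/84, 5/9, 5/6, 10, 2⋅ℯ}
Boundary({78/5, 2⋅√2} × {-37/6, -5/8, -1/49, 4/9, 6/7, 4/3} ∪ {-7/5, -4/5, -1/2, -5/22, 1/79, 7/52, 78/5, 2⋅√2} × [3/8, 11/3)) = ({78/5, 2⋅√2} × {-37/6, -5/8, -1/49, 4/9, 6/7, 4/3}) ∪ ({-7/5, -4/5, -1/2, -5/22, 1/79, 7/52, 78/5, 2⋅√2} × [3/8, 11/3])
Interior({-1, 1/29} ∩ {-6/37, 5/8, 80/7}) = ∅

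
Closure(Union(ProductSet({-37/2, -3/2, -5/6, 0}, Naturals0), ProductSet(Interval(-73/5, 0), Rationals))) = Union(ProductSet({-37/2, -3/2, -5/6, 0}, Naturals0), ProductSet(Interval(-73/5, 0), Reals))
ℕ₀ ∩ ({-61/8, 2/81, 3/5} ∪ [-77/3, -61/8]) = ∅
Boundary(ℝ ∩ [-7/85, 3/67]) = {-7/85, 3/67}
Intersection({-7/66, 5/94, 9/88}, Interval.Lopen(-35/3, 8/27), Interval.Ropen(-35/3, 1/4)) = {-7/66, 5/94, 9/88}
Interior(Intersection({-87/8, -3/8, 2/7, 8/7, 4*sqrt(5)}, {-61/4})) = EmptySet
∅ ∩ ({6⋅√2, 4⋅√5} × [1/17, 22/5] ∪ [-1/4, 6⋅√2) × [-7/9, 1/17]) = ∅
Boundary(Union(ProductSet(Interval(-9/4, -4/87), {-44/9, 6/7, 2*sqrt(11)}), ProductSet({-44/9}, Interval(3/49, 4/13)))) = Union(ProductSet({-44/9}, Interval(3/49, 4/13)), ProductSet(Interval(-9/4, -4/87), {-44/9, 6/7, 2*sqrt(11)}))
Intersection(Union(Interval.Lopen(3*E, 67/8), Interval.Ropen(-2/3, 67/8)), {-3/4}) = EmptySet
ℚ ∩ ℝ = ℚ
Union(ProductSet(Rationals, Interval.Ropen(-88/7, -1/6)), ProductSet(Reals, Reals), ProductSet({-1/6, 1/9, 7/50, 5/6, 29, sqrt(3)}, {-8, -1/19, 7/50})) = ProductSet(Reals, Reals)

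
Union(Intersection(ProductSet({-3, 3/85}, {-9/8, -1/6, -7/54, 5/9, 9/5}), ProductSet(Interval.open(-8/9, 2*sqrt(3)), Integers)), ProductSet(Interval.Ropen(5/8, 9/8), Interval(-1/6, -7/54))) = ProductSet(Interval.Ropen(5/8, 9/8), Interval(-1/6, -7/54))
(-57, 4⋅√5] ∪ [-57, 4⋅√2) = [-57, 4⋅√5]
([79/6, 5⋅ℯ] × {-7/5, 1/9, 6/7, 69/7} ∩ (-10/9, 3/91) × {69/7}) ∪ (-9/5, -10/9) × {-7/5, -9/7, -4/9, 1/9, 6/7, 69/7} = (-9/5, -10/9) × {-7/5, -9/7, -4/9, 1/9, 6/7, 69/7}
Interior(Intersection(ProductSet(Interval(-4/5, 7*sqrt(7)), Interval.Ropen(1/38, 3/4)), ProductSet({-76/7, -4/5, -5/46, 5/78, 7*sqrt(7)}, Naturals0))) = EmptySet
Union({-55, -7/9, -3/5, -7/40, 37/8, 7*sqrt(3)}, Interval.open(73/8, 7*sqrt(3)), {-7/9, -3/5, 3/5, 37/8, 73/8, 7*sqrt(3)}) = Union({-55, -7/9, -3/5, -7/40, 3/5, 37/8}, Interval(73/8, 7*sqrt(3)))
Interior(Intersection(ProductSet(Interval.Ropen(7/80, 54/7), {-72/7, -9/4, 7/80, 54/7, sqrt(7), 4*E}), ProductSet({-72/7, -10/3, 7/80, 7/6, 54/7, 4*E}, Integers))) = EmptySet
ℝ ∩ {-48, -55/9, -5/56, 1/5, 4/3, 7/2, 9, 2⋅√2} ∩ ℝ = {-48, -55/9, -5/56, 1/5, 4/3, 7/2, 9, 2⋅√2}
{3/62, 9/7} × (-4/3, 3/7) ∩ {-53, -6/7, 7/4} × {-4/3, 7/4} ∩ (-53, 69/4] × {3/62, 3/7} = ∅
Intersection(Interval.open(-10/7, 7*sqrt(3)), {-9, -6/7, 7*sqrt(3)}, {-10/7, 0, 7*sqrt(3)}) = EmptySet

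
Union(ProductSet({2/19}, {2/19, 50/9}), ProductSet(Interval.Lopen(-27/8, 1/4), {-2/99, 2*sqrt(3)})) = Union(ProductSet({2/19}, {2/19, 50/9}), ProductSet(Interval.Lopen(-27/8, 1/4), {-2/99, 2*sqrt(3)}))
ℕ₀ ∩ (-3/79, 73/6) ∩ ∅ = ∅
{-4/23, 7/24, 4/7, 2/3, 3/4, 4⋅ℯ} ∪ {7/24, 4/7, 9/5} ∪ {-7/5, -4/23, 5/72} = {-7/5, -4/23, 5/72, 7/24, 4/7, 2/3, 3/4, 9/5, 4⋅ℯ}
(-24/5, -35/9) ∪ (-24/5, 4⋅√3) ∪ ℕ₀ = (-24/5, 4⋅√3) ∪ ℕ₀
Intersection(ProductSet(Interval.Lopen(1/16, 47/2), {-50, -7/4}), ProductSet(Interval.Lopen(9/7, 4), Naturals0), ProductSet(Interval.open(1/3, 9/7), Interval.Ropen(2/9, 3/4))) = EmptySet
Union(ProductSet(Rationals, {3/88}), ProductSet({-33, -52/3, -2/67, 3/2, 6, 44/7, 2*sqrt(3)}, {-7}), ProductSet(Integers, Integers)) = Union(ProductSet({-33, -52/3, -2/67, 3/2, 6, 44/7, 2*sqrt(3)}, {-7}), ProductSet(Integers, Integers), ProductSet(Rationals, {3/88}))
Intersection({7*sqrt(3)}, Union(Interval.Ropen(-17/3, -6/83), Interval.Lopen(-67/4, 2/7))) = EmptySet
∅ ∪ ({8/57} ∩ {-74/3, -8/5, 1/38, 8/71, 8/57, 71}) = {8/57}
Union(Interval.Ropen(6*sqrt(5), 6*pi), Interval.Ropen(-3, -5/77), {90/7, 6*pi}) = Union({90/7}, Interval.Ropen(-3, -5/77), Interval(6*sqrt(5), 6*pi))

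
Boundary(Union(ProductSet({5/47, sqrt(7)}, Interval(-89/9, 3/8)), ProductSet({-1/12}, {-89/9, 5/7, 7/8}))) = Union(ProductSet({-1/12}, {-89/9, 5/7, 7/8}), ProductSet({5/47, sqrt(7)}, Interval(-89/9, 3/8)))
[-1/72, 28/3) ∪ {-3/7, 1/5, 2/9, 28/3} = {-3/7} ∪ [-1/72, 28/3]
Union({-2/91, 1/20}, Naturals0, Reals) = Reals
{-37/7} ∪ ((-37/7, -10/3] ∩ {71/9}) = {-37/7}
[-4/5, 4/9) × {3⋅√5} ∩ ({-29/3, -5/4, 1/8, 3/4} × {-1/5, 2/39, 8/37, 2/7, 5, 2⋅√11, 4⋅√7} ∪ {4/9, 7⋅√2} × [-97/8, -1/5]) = ∅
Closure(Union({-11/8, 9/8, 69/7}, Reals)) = Reals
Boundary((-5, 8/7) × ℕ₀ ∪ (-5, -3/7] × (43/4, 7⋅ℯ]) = (({-5} ∪ [-3/7, 8/7]) × ℕ₀) ∪ ({-5, -3/7} × [43/4, 7⋅ℯ]) ∪ ([-5, -3/7] × {43/4, 7⋅ℯ}) ∪ ([-5, 8/7] × ℕ₀ \ (43/4, 7⋅ℯ))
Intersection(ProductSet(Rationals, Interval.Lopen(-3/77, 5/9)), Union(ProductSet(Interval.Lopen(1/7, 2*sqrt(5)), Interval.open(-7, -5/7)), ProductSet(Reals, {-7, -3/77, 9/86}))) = ProductSet(Rationals, {9/86})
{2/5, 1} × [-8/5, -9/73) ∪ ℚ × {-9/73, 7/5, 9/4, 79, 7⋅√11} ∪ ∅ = ({2/5, 1} × [-8/5, -9/73)) ∪ (ℚ × {-9/73, 7/5, 9/4, 79, 7⋅√11})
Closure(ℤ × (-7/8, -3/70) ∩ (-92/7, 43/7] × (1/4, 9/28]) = ∅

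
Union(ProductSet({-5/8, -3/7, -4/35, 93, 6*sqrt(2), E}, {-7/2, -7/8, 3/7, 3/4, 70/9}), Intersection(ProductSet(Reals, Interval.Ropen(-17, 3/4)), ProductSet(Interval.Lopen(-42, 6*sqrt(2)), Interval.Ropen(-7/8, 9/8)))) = Union(ProductSet({-5/8, -3/7, -4/35, 93, 6*sqrt(2), E}, {-7/2, -7/8, 3/7, 3/4, 70/9}), ProductSet(Interval.Lopen(-42, 6*sqrt(2)), Interval.Ropen(-7/8, 3/4)))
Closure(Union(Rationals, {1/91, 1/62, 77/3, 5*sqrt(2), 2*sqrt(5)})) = Reals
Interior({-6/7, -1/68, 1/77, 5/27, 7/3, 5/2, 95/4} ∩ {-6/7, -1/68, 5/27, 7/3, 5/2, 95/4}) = ∅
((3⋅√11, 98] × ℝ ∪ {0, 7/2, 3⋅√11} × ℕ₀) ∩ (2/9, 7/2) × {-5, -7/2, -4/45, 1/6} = ∅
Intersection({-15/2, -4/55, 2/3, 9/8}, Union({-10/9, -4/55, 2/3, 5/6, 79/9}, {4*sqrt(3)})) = {-4/55, 2/3}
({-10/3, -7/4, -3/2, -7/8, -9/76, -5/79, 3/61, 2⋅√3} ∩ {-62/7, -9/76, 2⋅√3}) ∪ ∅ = {-9/76, 2⋅√3}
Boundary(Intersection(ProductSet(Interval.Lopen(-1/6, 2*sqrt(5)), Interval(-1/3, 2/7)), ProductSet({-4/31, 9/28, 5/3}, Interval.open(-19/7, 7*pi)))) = ProductSet({-4/31, 9/28, 5/3}, Interval(-1/3, 2/7))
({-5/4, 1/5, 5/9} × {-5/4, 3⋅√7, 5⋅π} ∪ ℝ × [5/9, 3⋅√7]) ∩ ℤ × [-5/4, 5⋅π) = ℤ × [5/9, 3⋅√7]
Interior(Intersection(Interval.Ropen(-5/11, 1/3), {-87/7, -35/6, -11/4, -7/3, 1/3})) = EmptySet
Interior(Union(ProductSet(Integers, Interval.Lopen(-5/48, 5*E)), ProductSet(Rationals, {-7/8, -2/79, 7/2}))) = EmptySet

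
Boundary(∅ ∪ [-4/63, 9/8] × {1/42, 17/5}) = [-4/63, 9/8] × {1/42, 17/5}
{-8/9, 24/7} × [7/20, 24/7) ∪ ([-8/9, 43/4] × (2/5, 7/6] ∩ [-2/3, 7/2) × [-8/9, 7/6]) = ({-8/9, 24/7} × [7/20, 24/7)) ∪ ([-2/3, 7/2) × (2/5, 7/6])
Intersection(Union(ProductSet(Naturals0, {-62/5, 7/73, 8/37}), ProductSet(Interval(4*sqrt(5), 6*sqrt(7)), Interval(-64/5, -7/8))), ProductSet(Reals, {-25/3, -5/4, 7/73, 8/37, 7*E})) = Union(ProductSet(Interval(4*sqrt(5), 6*sqrt(7)), {-25/3, -5/4}), ProductSet(Naturals0, {7/73, 8/37}))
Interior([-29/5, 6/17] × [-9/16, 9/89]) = (-29/5, 6/17) × (-9/16, 9/89)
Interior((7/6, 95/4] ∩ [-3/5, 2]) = (7/6, 2)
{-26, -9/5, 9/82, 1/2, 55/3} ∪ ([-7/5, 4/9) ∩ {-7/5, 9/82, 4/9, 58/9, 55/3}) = {-26, -9/5, -7/5, 9/82, 1/2, 55/3}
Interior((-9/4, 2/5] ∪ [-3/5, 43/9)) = (-9/4, 43/9)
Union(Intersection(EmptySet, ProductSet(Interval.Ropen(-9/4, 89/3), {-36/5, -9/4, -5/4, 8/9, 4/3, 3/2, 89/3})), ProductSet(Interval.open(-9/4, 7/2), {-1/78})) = ProductSet(Interval.open(-9/4, 7/2), {-1/78})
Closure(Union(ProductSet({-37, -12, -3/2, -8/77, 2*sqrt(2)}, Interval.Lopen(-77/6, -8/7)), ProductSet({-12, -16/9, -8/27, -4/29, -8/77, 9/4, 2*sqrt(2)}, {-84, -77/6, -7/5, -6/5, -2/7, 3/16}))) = Union(ProductSet({-37, -12, -3/2, -8/77, 2*sqrt(2)}, Interval(-77/6, -8/7)), ProductSet({-12, -16/9, -8/27, -4/29, -8/77, 9/4, 2*sqrt(2)}, {-84, -77/6, -7/5, -6/5, -2/7, 3/16}))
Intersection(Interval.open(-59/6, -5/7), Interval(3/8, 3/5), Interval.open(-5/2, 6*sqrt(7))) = EmptySet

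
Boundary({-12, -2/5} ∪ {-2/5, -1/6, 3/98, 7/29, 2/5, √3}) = {-12, -2/5, -1/6, 3/98, 7/29, 2/5, √3}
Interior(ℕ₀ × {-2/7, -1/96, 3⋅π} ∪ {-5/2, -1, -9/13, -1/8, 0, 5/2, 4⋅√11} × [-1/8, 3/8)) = ∅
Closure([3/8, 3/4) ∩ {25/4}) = ∅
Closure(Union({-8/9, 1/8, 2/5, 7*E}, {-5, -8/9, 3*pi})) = {-5, -8/9, 1/8, 2/5, 7*E, 3*pi}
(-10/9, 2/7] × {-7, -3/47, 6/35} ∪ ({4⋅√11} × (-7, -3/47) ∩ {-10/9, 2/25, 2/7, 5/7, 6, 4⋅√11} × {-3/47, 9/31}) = (-10/9, 2/7] × {-7, -3/47, 6/35}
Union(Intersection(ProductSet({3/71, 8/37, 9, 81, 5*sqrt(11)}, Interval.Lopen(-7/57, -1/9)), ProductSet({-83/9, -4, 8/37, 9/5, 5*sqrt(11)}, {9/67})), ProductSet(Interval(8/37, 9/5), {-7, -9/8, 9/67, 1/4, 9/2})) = ProductSet(Interval(8/37, 9/5), {-7, -9/8, 9/67, 1/4, 9/2})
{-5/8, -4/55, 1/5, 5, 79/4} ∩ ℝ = {-5/8, -4/55, 1/5, 5, 79/4}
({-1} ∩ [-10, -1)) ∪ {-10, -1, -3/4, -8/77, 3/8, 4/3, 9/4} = {-10, -1, -3/4, -8/77, 3/8, 4/3, 9/4}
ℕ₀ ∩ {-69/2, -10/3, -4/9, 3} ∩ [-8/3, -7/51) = ∅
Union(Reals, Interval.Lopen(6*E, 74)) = Interval(-oo, oo)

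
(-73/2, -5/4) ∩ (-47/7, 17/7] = (-47/7, -5/4)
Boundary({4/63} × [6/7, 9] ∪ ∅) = {4/63} × [6/7, 9]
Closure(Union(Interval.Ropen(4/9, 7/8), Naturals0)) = Union(Complement(Naturals0, Interval.open(4/9, 7/8)), Interval(4/9, 7/8), Naturals0)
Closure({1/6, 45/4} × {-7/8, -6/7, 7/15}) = {1/6, 45/4} × {-7/8, -6/7, 7/15}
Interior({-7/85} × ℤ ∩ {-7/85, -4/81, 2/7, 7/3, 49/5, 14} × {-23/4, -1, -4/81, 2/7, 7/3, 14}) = ∅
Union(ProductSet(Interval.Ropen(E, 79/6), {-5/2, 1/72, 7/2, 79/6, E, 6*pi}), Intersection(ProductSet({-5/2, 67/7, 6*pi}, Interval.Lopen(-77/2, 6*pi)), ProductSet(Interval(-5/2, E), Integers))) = Union(ProductSet({-5/2}, Range(-38, 19, 1)), ProductSet(Interval.Ropen(E, 79/6), {-5/2, 1/72, 7/2, 79/6, E, 6*pi}))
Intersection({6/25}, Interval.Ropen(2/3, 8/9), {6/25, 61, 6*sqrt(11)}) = EmptySet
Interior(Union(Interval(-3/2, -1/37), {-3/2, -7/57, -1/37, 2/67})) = Interval.open(-3/2, -1/37)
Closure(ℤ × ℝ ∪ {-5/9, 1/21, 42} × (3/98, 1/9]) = (ℤ × ℝ) ∪ ({-5/9, 1/21, 42} × [3/98, 1/9])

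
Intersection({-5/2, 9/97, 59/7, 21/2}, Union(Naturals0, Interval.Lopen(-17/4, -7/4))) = {-5/2}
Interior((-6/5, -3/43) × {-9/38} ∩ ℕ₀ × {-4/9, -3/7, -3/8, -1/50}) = ∅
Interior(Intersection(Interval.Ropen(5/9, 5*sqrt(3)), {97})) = EmptySet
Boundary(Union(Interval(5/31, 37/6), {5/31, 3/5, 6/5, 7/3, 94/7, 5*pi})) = {5/31, 37/6, 94/7, 5*pi}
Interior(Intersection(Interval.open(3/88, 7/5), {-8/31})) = EmptySet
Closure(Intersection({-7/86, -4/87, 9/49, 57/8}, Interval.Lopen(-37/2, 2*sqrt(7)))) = {-7/86, -4/87, 9/49}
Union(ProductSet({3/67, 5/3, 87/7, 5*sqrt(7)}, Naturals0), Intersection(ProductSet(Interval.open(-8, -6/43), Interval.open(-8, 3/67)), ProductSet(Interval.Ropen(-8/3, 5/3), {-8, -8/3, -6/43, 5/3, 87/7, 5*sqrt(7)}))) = Union(ProductSet({3/67, 5/3, 87/7, 5*sqrt(7)}, Naturals0), ProductSet(Interval.Ropen(-8/3, -6/43), {-8/3, -6/43}))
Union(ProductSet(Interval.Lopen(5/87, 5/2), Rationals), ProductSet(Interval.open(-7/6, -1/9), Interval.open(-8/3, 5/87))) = Union(ProductSet(Interval.open(-7/6, -1/9), Interval.open(-8/3, 5/87)), ProductSet(Interval.Lopen(5/87, 5/2), Rationals))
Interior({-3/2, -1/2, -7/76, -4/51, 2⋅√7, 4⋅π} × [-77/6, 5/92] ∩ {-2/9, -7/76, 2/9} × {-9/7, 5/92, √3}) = ∅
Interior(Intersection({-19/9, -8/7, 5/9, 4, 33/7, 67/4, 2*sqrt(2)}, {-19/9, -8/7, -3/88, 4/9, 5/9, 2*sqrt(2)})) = EmptySet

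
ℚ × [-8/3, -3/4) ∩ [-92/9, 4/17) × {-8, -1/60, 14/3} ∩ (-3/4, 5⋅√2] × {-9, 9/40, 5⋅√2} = ∅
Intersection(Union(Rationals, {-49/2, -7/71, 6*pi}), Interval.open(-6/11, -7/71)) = Intersection(Interval.open(-6/11, -7/71), Rationals)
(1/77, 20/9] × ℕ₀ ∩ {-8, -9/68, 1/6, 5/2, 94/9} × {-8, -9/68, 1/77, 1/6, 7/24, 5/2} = ∅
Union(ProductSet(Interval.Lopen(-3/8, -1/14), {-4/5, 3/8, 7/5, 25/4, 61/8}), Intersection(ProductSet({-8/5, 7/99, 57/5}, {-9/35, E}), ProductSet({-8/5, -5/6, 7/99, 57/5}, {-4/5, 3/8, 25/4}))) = ProductSet(Interval.Lopen(-3/8, -1/14), {-4/5, 3/8, 7/5, 25/4, 61/8})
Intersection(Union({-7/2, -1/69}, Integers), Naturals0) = Naturals0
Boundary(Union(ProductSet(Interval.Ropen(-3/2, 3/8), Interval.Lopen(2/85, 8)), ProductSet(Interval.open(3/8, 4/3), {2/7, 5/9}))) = Union(ProductSet({-3/2, 3/8}, Interval(2/85, 8)), ProductSet(Interval(-3/2, 3/8), {2/85, 8}), ProductSet(Interval(3/8, 4/3), {2/7, 5/9}))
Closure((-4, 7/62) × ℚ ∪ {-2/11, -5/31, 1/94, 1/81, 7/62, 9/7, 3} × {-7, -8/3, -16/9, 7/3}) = ([-4, 7/62] × ℝ) ∪ ({-2/11, -5/31, 1/94, 1/81, 7/62, 9/7, 3} × {-7, -8/3, -16/9, 7/3})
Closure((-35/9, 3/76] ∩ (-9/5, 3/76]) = [-9/5, 3/76]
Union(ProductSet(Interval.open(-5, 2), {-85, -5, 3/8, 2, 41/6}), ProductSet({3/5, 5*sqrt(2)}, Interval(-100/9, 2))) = Union(ProductSet({3/5, 5*sqrt(2)}, Interval(-100/9, 2)), ProductSet(Interval.open(-5, 2), {-85, -5, 3/8, 2, 41/6}))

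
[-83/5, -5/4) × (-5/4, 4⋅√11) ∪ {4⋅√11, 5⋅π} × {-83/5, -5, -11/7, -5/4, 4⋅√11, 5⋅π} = ([-83/5, -5/4) × (-5/4, 4⋅√11)) ∪ ({4⋅√11, 5⋅π} × {-83/5, -5, -11/7, -5/4, 4⋅√11, 5⋅π})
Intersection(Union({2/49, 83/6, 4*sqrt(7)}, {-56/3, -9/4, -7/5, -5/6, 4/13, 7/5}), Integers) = EmptySet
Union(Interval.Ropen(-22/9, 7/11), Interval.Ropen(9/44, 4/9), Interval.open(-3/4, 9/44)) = Interval.Ropen(-22/9, 7/11)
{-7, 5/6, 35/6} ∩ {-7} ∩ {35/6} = ∅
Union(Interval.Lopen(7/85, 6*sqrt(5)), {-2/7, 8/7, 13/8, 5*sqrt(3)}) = Union({-2/7}, Interval.Lopen(7/85, 6*sqrt(5)))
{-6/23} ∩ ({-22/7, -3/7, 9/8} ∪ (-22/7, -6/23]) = {-6/23}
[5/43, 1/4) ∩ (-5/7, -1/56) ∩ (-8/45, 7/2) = ∅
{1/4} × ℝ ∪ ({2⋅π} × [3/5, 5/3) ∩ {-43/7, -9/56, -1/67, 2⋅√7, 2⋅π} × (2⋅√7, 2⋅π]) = {1/4} × ℝ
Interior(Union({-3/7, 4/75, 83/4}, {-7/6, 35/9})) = EmptySet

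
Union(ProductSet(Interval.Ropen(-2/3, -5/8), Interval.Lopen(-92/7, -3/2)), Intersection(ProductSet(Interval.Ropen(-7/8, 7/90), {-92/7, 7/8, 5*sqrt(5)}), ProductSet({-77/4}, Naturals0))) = ProductSet(Interval.Ropen(-2/3, -5/8), Interval.Lopen(-92/7, -3/2))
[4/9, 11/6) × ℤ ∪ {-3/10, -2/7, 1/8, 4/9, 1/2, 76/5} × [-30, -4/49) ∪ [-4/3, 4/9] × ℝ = ([-4/3, 4/9] × ℝ) ∪ ([4/9, 11/6) × ℤ) ∪ ({-3/10, -2/7, 1/8, 4/9, 1/2, 76/5} × [-30, -4/49))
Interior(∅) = ∅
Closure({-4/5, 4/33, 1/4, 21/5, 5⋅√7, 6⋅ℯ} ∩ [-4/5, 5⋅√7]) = {-4/5, 4/33, 1/4, 21/5, 5⋅√7}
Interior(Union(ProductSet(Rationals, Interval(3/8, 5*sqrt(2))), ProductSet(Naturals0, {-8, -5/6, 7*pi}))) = EmptySet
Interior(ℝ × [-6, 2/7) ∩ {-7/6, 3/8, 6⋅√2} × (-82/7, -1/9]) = ∅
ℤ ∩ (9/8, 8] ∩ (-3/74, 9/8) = ∅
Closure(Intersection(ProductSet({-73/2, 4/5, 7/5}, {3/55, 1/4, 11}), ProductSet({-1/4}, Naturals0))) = EmptySet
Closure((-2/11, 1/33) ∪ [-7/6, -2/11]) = [-7/6, 1/33]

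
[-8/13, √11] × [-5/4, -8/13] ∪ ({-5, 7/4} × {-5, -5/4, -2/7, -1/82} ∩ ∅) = [-8/13, √11] × [-5/4, -8/13]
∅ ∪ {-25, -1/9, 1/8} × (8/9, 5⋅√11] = {-25, -1/9, 1/8} × (8/9, 5⋅√11]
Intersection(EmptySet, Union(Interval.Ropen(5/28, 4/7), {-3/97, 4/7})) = EmptySet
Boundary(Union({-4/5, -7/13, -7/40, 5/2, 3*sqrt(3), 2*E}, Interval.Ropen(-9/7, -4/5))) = {-9/7, -4/5, -7/13, -7/40, 5/2, 3*sqrt(3), 2*E}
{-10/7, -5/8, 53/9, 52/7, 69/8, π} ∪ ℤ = ℤ ∪ {-10/7, -5/8, 53/9, 52/7, 69/8, π}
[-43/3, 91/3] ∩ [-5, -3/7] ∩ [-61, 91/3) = [-5, -3/7]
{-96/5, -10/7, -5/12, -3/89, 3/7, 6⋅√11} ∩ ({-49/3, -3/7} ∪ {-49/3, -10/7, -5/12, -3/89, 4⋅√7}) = {-10/7, -5/12, -3/89}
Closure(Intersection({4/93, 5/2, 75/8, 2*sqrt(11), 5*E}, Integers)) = EmptySet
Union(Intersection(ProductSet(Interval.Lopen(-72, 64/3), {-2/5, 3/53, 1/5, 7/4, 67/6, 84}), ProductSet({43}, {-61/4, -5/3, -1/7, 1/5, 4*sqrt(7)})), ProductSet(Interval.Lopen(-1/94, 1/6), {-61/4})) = ProductSet(Interval.Lopen(-1/94, 1/6), {-61/4})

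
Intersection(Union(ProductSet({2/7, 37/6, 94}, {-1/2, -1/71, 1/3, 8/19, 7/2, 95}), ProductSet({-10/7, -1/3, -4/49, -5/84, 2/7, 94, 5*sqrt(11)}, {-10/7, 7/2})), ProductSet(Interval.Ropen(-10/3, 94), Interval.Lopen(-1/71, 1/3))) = ProductSet({2/7, 37/6}, {1/3})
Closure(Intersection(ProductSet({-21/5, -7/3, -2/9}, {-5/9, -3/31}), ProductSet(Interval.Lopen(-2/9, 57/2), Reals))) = EmptySet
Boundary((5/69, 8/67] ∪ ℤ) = {5/69, 8/67} ∪ (ℤ \ (5/69, 8/67))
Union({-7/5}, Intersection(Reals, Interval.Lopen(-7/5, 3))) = Interval(-7/5, 3)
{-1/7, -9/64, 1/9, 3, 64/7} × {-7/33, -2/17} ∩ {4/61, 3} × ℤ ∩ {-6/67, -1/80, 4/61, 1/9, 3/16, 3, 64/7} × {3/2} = ∅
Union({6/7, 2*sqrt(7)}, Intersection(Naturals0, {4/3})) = {6/7, 2*sqrt(7)}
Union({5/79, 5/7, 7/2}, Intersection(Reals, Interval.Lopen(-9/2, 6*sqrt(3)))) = Interval.Lopen(-9/2, 6*sqrt(3))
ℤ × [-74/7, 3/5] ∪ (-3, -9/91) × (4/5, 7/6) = (ℤ × [-74/7, 3/5]) ∪ ((-3, -9/91) × (4/5, 7/6))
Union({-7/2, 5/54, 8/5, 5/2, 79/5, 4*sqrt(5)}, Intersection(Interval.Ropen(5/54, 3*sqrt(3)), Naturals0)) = Union({-7/2, 5/54, 8/5, 5/2, 79/5, 4*sqrt(5)}, Range(1, 6, 1))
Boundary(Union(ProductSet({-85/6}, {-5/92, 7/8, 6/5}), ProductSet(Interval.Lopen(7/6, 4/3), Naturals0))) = Union(ProductSet({-85/6}, {-5/92, 7/8, 6/5}), ProductSet(Interval(7/6, 4/3), Naturals0))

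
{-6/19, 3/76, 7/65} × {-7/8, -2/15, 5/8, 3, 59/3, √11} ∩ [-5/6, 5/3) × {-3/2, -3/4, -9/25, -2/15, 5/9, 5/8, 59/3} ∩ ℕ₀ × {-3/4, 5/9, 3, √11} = ∅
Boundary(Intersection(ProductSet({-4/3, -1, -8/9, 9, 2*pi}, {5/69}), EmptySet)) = EmptySet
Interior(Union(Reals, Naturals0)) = Reals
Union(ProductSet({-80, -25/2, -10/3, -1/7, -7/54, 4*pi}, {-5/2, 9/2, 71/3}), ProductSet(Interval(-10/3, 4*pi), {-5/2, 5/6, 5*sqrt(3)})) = Union(ProductSet({-80, -25/2, -10/3, -1/7, -7/54, 4*pi}, {-5/2, 9/2, 71/3}), ProductSet(Interval(-10/3, 4*pi), {-5/2, 5/6, 5*sqrt(3)}))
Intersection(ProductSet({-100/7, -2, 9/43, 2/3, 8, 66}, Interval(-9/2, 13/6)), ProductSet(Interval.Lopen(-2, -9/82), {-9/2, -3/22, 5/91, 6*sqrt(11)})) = EmptySet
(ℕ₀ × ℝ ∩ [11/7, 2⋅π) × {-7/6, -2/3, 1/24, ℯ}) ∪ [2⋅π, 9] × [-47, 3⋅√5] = ({2, 3, …, 6} × {-7/6, -2/3, 1/24, ℯ}) ∪ ([2⋅π, 9] × [-47, 3⋅√5])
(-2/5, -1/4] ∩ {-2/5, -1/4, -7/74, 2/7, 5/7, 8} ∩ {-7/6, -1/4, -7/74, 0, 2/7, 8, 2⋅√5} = {-1/4}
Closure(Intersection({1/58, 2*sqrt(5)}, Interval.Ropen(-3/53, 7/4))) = {1/58}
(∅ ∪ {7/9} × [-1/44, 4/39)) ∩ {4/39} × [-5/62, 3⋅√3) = ∅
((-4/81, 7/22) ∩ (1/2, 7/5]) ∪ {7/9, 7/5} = {7/9, 7/5}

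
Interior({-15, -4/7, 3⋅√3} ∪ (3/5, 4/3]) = (3/5, 4/3)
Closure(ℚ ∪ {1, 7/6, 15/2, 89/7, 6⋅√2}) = ℝ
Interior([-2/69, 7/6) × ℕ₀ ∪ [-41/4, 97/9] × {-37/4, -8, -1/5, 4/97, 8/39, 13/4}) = ∅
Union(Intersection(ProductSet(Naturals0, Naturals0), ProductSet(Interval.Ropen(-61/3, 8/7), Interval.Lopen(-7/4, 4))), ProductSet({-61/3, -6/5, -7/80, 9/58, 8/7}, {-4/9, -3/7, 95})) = Union(ProductSet({-61/3, -6/5, -7/80, 9/58, 8/7}, {-4/9, -3/7, 95}), ProductSet(Range(0, 2, 1), Range(0, 5, 1)))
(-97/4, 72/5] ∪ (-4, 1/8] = (-97/4, 72/5]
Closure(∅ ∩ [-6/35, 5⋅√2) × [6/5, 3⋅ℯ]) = ∅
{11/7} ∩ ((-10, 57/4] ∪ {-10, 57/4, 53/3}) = {11/7}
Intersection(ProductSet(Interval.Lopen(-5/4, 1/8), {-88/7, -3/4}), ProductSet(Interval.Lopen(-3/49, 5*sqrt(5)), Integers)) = EmptySet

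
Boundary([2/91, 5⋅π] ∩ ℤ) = {1, 2, …, 15}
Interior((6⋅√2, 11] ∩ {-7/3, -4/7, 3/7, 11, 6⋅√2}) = ∅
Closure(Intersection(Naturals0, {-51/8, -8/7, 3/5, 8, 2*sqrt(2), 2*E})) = {8}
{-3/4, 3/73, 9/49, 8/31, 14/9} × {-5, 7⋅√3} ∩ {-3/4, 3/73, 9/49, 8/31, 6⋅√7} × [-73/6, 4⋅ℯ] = {-3/4, 3/73, 9/49, 8/31} × {-5}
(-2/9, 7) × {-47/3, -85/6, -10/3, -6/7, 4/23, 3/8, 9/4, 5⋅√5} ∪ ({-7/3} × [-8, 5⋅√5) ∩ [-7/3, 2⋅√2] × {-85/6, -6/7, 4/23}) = ({-7/3} × {-6/7, 4/23}) ∪ ((-2/9, 7) × {-47/3, -85/6, -10/3, -6/7, 4/23, 3/8, 9/4, 5⋅√5})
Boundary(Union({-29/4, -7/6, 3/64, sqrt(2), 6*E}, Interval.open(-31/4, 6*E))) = {-31/4, 6*E}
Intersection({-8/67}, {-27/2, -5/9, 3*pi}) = EmptySet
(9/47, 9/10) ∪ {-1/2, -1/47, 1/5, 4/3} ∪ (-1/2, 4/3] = [-1/2, 4/3]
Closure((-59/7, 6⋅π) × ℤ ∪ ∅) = [-59/7, 6⋅π] × ℤ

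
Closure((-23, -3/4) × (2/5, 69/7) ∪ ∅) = ({-23, -3/4} × [2/5, 69/7]) ∪ ([-23, -3/4] × {2/5, 69/7}) ∪ ((-23, -3/4) × (2/5, 69/7))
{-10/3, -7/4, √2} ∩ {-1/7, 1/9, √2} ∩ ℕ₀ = ∅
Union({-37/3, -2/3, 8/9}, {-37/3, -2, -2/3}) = {-37/3, -2, -2/3, 8/9}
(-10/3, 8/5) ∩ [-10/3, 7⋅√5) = (-10/3, 8/5)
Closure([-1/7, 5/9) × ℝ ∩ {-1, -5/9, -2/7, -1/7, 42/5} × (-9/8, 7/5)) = {-1/7} × [-9/8, 7/5]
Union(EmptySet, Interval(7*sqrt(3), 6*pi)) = Interval(7*sqrt(3), 6*pi)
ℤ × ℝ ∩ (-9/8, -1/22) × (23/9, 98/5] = {-1} × (23/9, 98/5]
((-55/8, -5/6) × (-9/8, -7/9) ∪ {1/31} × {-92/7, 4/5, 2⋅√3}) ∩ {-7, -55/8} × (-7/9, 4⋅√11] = ∅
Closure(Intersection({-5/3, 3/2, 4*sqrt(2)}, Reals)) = {-5/3, 3/2, 4*sqrt(2)}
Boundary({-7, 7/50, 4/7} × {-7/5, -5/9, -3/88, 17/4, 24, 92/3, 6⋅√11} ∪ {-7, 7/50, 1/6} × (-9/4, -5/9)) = ({-7, 7/50, 1/6} × [-9/4, -5/9]) ∪ ({-7, 7/50, 4/7} × {-7/5, -5/9, -3/88, 17/4, 24, 92/3, 6⋅√11})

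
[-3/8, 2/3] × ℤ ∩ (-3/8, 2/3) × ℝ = (-3/8, 2/3) × ℤ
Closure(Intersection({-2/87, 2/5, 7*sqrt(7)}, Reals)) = {-2/87, 2/5, 7*sqrt(7)}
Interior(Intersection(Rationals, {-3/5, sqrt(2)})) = EmptySet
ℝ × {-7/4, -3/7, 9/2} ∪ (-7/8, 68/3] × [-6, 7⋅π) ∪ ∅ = (ℝ × {-7/4, -3/7, 9/2}) ∪ ((-7/8, 68/3] × [-6, 7⋅π))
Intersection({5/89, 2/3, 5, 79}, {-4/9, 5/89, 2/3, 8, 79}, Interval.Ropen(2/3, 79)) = {2/3}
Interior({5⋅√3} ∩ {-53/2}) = ∅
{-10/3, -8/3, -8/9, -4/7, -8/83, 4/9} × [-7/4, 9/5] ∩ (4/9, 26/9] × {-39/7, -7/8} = ∅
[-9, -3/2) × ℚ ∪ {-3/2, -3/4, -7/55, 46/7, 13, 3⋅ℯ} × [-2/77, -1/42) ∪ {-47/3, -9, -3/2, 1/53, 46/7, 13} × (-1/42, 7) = ([-9, -3/2) × ℚ) ∪ ({-47/3, -9, -3/2, 1/53, 46/7, 13} × (-1/42, 7)) ∪ ({-3/2, -3/4, -7/55, 46/7, 13, 3⋅ℯ} × [-2/77, -1/42))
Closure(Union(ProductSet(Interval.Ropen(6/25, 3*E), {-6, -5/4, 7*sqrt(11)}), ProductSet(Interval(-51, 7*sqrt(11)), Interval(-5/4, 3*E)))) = Union(ProductSet(Interval(-51, 7*sqrt(11)), Interval(-5/4, 3*E)), ProductSet(Interval(6/25, 3*E), {-6, -5/4, 7*sqrt(11)}))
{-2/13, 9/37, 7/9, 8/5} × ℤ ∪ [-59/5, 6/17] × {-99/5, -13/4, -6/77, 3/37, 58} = ({-2/13, 9/37, 7/9, 8/5} × ℤ) ∪ ([-59/5, 6/17] × {-99/5, -13/4, -6/77, 3/37, 58})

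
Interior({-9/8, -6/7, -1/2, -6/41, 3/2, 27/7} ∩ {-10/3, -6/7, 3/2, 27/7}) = ∅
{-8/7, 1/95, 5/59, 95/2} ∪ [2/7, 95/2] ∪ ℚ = ℚ ∪ [2/7, 95/2]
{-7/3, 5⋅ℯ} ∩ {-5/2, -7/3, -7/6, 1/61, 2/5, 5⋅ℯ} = {-7/3, 5⋅ℯ}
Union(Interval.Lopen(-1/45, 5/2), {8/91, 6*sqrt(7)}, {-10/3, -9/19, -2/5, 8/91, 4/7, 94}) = Union({-10/3, -9/19, -2/5, 94, 6*sqrt(7)}, Interval.Lopen(-1/45, 5/2))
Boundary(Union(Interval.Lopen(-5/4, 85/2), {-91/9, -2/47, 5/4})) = {-91/9, -5/4, 85/2}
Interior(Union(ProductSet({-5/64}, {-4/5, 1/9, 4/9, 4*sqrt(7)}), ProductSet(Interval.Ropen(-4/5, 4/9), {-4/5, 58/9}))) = EmptySet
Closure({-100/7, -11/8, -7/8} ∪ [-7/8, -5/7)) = {-100/7, -11/8} ∪ [-7/8, -5/7]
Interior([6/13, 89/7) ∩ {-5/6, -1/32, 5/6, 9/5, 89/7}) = ∅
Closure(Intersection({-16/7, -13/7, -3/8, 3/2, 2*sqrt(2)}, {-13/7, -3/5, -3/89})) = {-13/7}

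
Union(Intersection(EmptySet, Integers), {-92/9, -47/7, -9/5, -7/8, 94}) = {-92/9, -47/7, -9/5, -7/8, 94}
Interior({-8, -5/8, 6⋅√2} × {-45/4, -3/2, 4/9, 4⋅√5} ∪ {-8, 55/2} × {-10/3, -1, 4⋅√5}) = ∅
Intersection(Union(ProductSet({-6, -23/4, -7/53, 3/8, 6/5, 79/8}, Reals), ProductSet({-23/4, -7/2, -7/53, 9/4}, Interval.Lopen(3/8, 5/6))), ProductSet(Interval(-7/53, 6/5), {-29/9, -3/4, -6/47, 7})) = ProductSet({-7/53, 3/8, 6/5}, {-29/9, -3/4, -6/47, 7})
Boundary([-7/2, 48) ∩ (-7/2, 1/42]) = {-7/2, 1/42}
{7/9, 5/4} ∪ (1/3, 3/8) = (1/3, 3/8) ∪ {7/9, 5/4}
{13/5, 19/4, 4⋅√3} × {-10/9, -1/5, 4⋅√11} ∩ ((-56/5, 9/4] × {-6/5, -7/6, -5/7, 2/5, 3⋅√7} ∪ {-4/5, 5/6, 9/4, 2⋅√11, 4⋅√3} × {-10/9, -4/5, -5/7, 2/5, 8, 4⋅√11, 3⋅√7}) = {4⋅√3} × {-10/9, 4⋅√11}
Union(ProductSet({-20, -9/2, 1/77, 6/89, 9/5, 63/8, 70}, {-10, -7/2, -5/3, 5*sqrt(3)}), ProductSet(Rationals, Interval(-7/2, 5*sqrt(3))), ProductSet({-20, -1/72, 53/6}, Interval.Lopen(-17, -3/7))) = Union(ProductSet({-20, -1/72, 53/6}, Interval.Lopen(-17, -3/7)), ProductSet({-20, -9/2, 1/77, 6/89, 9/5, 63/8, 70}, {-10, -7/2, -5/3, 5*sqrt(3)}), ProductSet(Rationals, Interval(-7/2, 5*sqrt(3))))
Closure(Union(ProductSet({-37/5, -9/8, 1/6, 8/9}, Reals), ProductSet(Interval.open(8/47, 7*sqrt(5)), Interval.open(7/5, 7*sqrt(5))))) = Union(ProductSet({8/47, 7*sqrt(5)}, Interval(7/5, 7*sqrt(5))), ProductSet({-37/5, -9/8, 1/6, 8/9}, Interval(-oo, oo)), ProductSet(Interval(8/47, 7*sqrt(5)), {7/5, 7*sqrt(5)}), ProductSet(Interval.open(8/47, 7*sqrt(5)), Interval.open(7/5, 7*sqrt(5))))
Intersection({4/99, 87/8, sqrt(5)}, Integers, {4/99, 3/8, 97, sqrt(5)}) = EmptySet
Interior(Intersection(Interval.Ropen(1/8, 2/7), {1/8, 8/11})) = EmptySet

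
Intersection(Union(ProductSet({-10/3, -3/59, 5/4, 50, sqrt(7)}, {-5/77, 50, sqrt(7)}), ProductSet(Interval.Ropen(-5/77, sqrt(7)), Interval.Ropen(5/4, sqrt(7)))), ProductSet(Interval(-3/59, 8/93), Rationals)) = Union(ProductSet({-3/59}, {-5/77, 50}), ProductSet(Interval(-3/59, 8/93), Intersection(Interval.Ropen(5/4, sqrt(7)), Rationals)))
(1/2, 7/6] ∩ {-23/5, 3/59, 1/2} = ∅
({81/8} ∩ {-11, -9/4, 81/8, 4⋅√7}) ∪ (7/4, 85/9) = (7/4, 85/9) ∪ {81/8}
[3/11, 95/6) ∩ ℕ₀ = {1, 2, …, 15}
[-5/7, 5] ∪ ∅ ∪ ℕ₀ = [-5/7, 5] ∪ ℕ₀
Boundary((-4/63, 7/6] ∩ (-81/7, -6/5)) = ∅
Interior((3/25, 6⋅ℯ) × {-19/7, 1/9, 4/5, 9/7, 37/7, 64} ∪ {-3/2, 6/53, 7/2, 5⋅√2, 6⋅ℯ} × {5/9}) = ∅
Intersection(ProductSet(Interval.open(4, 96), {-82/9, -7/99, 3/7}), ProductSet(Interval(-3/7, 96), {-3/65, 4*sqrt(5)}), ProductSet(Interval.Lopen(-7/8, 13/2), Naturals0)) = EmptySet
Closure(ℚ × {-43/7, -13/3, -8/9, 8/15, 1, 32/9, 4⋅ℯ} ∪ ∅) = ℝ × {-43/7, -13/3, -8/9, 8/15, 1, 32/9, 4⋅ℯ}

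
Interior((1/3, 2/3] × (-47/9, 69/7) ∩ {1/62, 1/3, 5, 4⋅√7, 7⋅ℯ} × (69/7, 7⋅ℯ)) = ∅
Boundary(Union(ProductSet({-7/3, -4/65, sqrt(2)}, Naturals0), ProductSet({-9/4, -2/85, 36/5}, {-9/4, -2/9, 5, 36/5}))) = Union(ProductSet({-7/3, -4/65, sqrt(2)}, Naturals0), ProductSet({-9/4, -2/85, 36/5}, {-9/4, -2/9, 5, 36/5}))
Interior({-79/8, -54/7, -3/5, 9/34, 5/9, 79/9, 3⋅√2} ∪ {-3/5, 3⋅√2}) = ∅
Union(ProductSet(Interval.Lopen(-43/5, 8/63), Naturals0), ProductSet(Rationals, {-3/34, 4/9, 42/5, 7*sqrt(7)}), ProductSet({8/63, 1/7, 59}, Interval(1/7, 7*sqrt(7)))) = Union(ProductSet({8/63, 1/7, 59}, Interval(1/7, 7*sqrt(7))), ProductSet(Interval.Lopen(-43/5, 8/63), Naturals0), ProductSet(Rationals, {-3/34, 4/9, 42/5, 7*sqrt(7)}))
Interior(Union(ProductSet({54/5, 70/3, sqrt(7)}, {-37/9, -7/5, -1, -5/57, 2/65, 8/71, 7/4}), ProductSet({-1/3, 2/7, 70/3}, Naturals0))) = EmptySet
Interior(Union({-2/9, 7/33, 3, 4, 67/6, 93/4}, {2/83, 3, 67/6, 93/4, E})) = EmptySet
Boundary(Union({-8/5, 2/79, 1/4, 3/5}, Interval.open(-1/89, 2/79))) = {-8/5, -1/89, 2/79, 1/4, 3/5}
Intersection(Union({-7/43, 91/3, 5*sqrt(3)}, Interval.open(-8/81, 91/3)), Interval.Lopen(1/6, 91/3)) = Interval.Lopen(1/6, 91/3)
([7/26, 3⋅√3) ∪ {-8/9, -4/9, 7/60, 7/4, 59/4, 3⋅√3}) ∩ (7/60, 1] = [7/26, 1]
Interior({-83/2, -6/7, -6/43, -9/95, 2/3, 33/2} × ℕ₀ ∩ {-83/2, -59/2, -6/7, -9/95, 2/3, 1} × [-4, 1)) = ∅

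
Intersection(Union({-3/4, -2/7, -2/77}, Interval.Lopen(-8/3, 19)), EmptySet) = EmptySet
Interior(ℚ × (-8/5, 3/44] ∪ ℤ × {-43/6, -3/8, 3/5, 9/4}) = ∅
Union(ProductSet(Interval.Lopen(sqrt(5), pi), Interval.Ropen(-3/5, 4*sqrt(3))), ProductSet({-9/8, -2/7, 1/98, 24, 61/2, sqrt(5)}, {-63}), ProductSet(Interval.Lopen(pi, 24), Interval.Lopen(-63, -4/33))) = Union(ProductSet({-9/8, -2/7, 1/98, 24, 61/2, sqrt(5)}, {-63}), ProductSet(Interval.Lopen(sqrt(5), pi), Interval.Ropen(-3/5, 4*sqrt(3))), ProductSet(Interval.Lopen(pi, 24), Interval.Lopen(-63, -4/33)))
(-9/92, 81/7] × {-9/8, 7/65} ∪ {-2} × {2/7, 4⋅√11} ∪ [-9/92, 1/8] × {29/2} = ([-9/92, 1/8] × {29/2}) ∪ ((-9/92, 81/7] × {-9/8, 7/65}) ∪ ({-2} × {2/7, 4⋅√11})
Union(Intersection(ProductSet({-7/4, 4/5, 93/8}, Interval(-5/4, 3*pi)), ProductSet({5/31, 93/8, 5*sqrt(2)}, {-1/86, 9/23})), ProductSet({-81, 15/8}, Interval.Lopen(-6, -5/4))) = Union(ProductSet({93/8}, {-1/86, 9/23}), ProductSet({-81, 15/8}, Interval.Lopen(-6, -5/4)))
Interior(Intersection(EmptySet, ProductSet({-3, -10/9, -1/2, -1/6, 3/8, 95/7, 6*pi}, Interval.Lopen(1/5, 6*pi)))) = EmptySet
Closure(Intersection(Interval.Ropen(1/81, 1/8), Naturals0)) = EmptySet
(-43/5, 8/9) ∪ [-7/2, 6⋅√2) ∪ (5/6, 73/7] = (-43/5, 73/7]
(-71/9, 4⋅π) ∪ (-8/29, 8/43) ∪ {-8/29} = (-71/9, 4⋅π)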